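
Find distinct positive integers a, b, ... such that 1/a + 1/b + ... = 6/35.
1/6 + 1/210

Greedy algorithm:
6/35: ceiling(35/6) = 6, use 1/6
1/210: ceiling(210/1) = 210, use 1/210
Result: 6/35 = 1/6 + 1/210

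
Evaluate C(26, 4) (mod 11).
1

Using Lucas' theorem:
Write n=26 and k=4 in base 11:
n in base 11: [2, 4]
k in base 11: [0, 4]
C(26,4) mod 11 = ∏ C(n_i, k_i) mod 11
Digit binomials (mod 11): C(2,0) = 1; C(4,4) = 1
Product: 1 × 1 = 1 ≡ 1 (mod 11)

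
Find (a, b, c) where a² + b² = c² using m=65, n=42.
(2461, 5460, 5989)

Euclid's formula: a = m² - n², b = 2mn, c = m² + n²
m = 65, n = 42
a = 65² - 42² = 4225 - 1764 = 2461
b = 2 × 65 × 42 = 5460
c = 65² + 42² = 4225 + 1764 = 5989
Verification: 2461² + 5460² = 6056521 + 29811600 = 35868121 = 5989² ✓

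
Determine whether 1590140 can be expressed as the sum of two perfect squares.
Not possible

Factorization: 1590140 = 2^2 × 5 × 43^3
By Fermat: n is sum of two squares iff every prime p ≡ 3 (mod 4) appears to even power.
Prime(s) ≡ 3 (mod 4) with odd exponent: [(43, 3)]
Therefore 1590140 cannot be expressed as a² + b².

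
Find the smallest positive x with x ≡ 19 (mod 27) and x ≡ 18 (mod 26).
694

Using Chinese Remainder Theorem:
M = 27 × 26 = 702
M1 = 26, M2 = 27
y1 = 26^(-1) mod 27 = 26
y2 = 27^(-1) mod 26 = 1
x = (19×26×26 + 18×27×1) mod 702 = 694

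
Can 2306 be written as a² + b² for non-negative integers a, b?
25² + 41² (a=25, b=41)

Factorization: 2306 = 2 × 1153
By Fermat: n is sum of two squares iff every prime p ≡ 3 (mod 4) appears to even power.
All primes ≡ 3 (mod 4) appear to even power.
Search a = 0, 1, 2, … for 2306 - a² a perfect square: first hit at a = 25: 2306 - 625 = 1681 = 41².
2306 = 25² + 41² = 625 + 1681 ✓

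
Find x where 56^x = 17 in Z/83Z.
20

Baby-step giant-step with step n = ⌈√83⌉ = 10.
Baby steps 56^j mod 83 (j:value) for j=0..9: 0:1, 1:56, 2:65, 3:71, 4:75, 5:50, 6:61, 7:13, 8:64, 9:15.
Giant-step multiplier: 56^(-10) ≡ 56^(82-10) = 56^72 ≡ 25 (mod 83).
Giant steps γ_i = 17·25^i mod 83: γ_0=17, γ_1=10, γ_2=1 (in table at j=0).
x = i·n + j = 2·10 + 0 = 20.
Check: 56^20 ≡ 17 (mod 83).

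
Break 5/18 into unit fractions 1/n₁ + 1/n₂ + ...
1/4 + 1/36

Greedy algorithm:
5/18: ceiling(18/5) = 4, use 1/4
1/36: ceiling(36/1) = 36, use 1/36
Result: 5/18 = 1/4 + 1/36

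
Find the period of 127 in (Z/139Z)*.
69

139 is prime, so ord(127) divides φ(139) = 138.
Divisors of 138: 1, 2, 3, 6, 23, 46, 69, 138.
Repeated squaring: 127^1 ≡ 127, 127^2 ≡ 5, 127^4 ≡ 25, 127^8 ≡ 69, 127^16 ≡ 35, 127^32 ≡ 113, 127^64 ≡ 120, 127^128 ≡ 83 (mod 139).
Test 127^d mod 139 for each divisor d in increasing order:
127^1 ≡ 127
127^2 ≡ 5
127^3 = 127^2·127^1 ≡ 79
127^6 = 127^4·127^2 ≡ 125
127^23 = 127^16·127^4·127^2·127^1 ≡ 42
127^46 = 127^32·127^8·127^4·127^2 ≡ 96
127^69 = 127^64·127^4·127^1 ≡ 1  ← first divisor giving 1
The order is 69.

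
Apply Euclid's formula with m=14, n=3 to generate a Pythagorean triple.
(187, 84, 205)

Euclid's formula: a = m² - n², b = 2mn, c = m² + n²
m = 14, n = 3
a = 14² - 3² = 196 - 9 = 187
b = 2 × 14 × 3 = 84
c = 14² + 3² = 196 + 9 = 205
Verification: 187² + 84² = 34969 + 7056 = 42025 = 205² ✓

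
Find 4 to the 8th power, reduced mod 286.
42

Repeated squaring. Binary of 8 = 1000.
4^1 ≡ 4 (mod 286); 4^2 ≡ 16 (mod 286); 4^4 ≡ 256 (mod 286); 4^8 ≡ 42 (mod 286)
4^8 = 4^8 ≡ 42 (mod 286)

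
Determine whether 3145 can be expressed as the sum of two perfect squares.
3² + 56² (a=3, b=56)

Factorization: 3145 = 5 × 17 × 37
By Fermat: n is sum of two squares iff every prime p ≡ 3 (mod 4) appears to even power.
All primes ≡ 3 (mod 4) appear to even power.
Search a = 0, 1, 2, … for 3145 - a² a perfect square: first hit at a = 3: 3145 - 9 = 3136 = 56².
3145 = 3² + 56² = 9 + 3136 ✓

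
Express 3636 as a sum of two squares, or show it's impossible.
6² + 60² (a=6, b=60)

Factorization: 3636 = 2^2 × 3^2 × 101
By Fermat: n is sum of two squares iff every prime p ≡ 3 (mod 4) appears to even power.
All primes ≡ 3 (mod 4) appear to even power.
Search a = 0, 1, 2, … for 3636 - a² a perfect square: first hit at a = 6: 3636 - 36 = 3600 = 60².
3636 = 6² + 60² = 36 + 3600 ✓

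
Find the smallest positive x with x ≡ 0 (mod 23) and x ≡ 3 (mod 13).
276

Using Chinese Remainder Theorem:
M = 23 × 13 = 299
M1 = 13, M2 = 23
y1 = 13^(-1) mod 23 = 16
y2 = 23^(-1) mod 13 = 4
x = (0×13×16 + 3×23×4) mod 299 = 276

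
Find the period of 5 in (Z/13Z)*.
4

13 is prime, so ord(5) divides φ(13) = 12.
Divisors of 12: 1, 2, 3, 4, 6, 12.
Repeated squaring: 5^1 ≡ 5, 5^2 ≡ 12, 5^4 ≡ 1, 5^8 ≡ 1 (mod 13).
Test 5^d mod 13 for each divisor d in increasing order:
5^1 ≡ 5
5^2 ≡ 12
5^3 = 5^2·5^1 ≡ 8
5^4 ≡ 1  ← first divisor giving 1
The order is 4.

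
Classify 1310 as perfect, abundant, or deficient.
deficient

Proper divisors of 1310: sum = 1 + 2 + 5 + 10 + 131 + 262 + 655 = 1066
Since 1066 < 1310, 1310 is deficient.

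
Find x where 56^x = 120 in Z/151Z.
139

Baby-step giant-step with step n = ⌈√151⌉ = 13.
Baby steps 56^j mod 151 (j:value) for j=0..12: 0:1, 1:56, 2:116, 3:3, 4:17, 5:46, 6:9, 7:51, 8:138, 9:27, 10:2, 11:112, 12:81.
Giant-step multiplier: 56^(-13) ≡ 56^(150-13) = 56^137 ≡ 126 (mod 151).
Giant steps γ_i = 120·126^i mod 151: γ_0=120, γ_1=20, γ_2=104, γ_3=118, γ_4=70, γ_5=62, γ_6=111, γ_7=94, γ_8=66, γ_9=11, γ_10=27 (in table at j=9).
x = i·n + j = 10·13 + 9 = 139.
Check: 56^139 ≡ 120 (mod 151).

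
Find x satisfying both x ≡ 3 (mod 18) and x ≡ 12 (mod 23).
219

Using Chinese Remainder Theorem:
M = 18 × 23 = 414
M1 = 23, M2 = 18
y1 = 23^(-1) mod 18 = 11
y2 = 18^(-1) mod 23 = 9
x = (3×23×11 + 12×18×9) mod 414 = 219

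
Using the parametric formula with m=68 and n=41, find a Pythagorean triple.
(2943, 5576, 6305)

Euclid's formula: a = m² - n², b = 2mn, c = m² + n²
m = 68, n = 41
a = 68² - 41² = 4624 - 1681 = 2943
b = 2 × 68 × 41 = 5576
c = 68² + 41² = 4624 + 1681 = 6305
Verification: 2943² + 5576² = 8661249 + 31091776 = 39753025 = 6305² ✓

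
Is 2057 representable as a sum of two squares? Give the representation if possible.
11² + 44² (a=11, b=44)

Factorization: 2057 = 11^2 × 17
By Fermat: n is sum of two squares iff every prime p ≡ 3 (mod 4) appears to even power.
All primes ≡ 3 (mod 4) appear to even power.
Search a = 0, 1, 2, … for 2057 - a² a perfect square: first hit at a = 11: 2057 - 121 = 1936 = 44².
2057 = 11² + 44² = 121 + 1936 ✓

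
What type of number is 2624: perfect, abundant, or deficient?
abundant

Proper divisors of 2624: sum = 1 + 2 + 4 + 8 + 16 + 32 + 41 + 64 + 82 + 164 + 328 + 656 + 1312 = 2710
Since 2710 > 2624, 2624 is abundant.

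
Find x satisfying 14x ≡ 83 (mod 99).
x ≡ 13 (mod 99)

gcd(14, 99) = 1, which divides 83, so solutions exist.
Find 14^(-1) mod 99 by the extended Euclidean algorithm:
99 = 7 × 14 + 1  ⟹  1 = (1)·99 + (-7)·14
So (-7)·14 ≡ 1 (mod 99), i.e. 14^(-1) ≡ -7 ≡ 92 (mod 99).
x ≡ 92 × 83 = 7636 ≡ 13 (mod 99).
Check: 14 × 13 = 182 ≡ 83 (mod 99).
Unique solution: x ≡ 13 (mod 99)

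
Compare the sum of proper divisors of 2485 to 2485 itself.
deficient

Proper divisors of 2485: sum = 1 + 5 + 7 + 35 + 71 + 355 + 497 = 971
Since 971 < 2485, 2485 is deficient.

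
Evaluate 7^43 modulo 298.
61

Repeated squaring. Binary of 43 = 101011.
7^1 ≡ 7 (mod 298); 7^2 ≡ 49 (mod 298); 7^4 ≡ 17 (mod 298); 7^8 ≡ 289 (mod 298); 7^16 ≡ 81 (mod 298); 7^32 ≡ 5 (mod 298)
7^43 = 7^1 × 7^2 × 7^8 × 7^32 ≡ 61 (mod 298)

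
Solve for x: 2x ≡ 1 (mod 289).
145

gcd(2, 289) = 1, so the inverse exists.
Extended Euclidean algorithm on (289, 2):
289 = 144 × 2 + 1  ⟹  1 = (1)·289 + (-144)·2
So (-144)·2 ≡ 1 (mod 289), i.e. 2^(-1) ≡ -144 ≡ 145 (mod 289).
Check: 2 × 145 = 290 ≡ 1 (mod 289)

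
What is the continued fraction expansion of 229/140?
[1; 1, 1, 1, 2, 1, 12]

Euclidean algorithm steps:
229 = 1 × 140 + 89
140 = 1 × 89 + 51
89 = 1 × 51 + 38
51 = 1 × 38 + 13
38 = 2 × 13 + 12
13 = 1 × 12 + 1
12 = 12 × 1 + 0
Continued fraction: [1; 1, 1, 1, 2, 1, 12]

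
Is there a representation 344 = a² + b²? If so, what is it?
Not possible

Factorization: 344 = 2^3 × 43
By Fermat: n is sum of two squares iff every prime p ≡ 3 (mod 4) appears to even power.
Prime(s) ≡ 3 (mod 4) with odd exponent: [(43, 1)]
Therefore 344 cannot be expressed as a² + b².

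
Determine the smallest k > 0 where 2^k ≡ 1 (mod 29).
28

29 is prime, so ord(2) divides φ(29) = 28.
Divisors of 28: 1, 2, 4, 7, 14, 28.
Repeated squaring: 2^1 ≡ 2, 2^2 ≡ 4, 2^4 ≡ 16, 2^8 ≡ 24, 2^16 ≡ 25 (mod 29).
Test 2^d mod 29 for each divisor d in increasing order:
2^1 ≡ 2
2^2 ≡ 4
2^4 ≡ 16
2^7 = 2^4·2^2·2^1 ≡ 12
2^14 = 2^8·2^4·2^2 ≡ 28
2^28 = 2^16·2^8·2^4 ≡ 1  ← first divisor giving 1
The order is 28.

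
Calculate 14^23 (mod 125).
44

Repeated squaring. Binary of 23 = 10111.
14^1 ≡ 14 (mod 125); 14^2 ≡ 71 (mod 125); 14^4 ≡ 41 (mod 125); 14^8 ≡ 56 (mod 125); 14^16 ≡ 11 (mod 125)
14^23 = 14^1 × 14^2 × 14^4 × 14^16 ≡ 44 (mod 125)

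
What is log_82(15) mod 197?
66

Baby-step giant-step with step n = ⌈√197⌉ = 15.
Baby steps 82^j mod 197 (j:value) for j=0..14: 0:1, 1:82, 2:26, 3:162, 4:85, 5:75, 6:43, 7:177, 8:133, 9:71, 10:109, 11:73, 12:76, 13:125, 14:6.
Giant-step multiplier: 82^(-15) ≡ 82^(196-15) = 82^181 ≡ 195 (mod 197).
Giant steps γ_i = 15·195^i mod 197: γ_0=15, γ_1=167, γ_2=60, γ_3=77, γ_4=43 (in table at j=6).
x = i·n + j = 4·15 + 6 = 66.
Check: 82^66 ≡ 15 (mod 197).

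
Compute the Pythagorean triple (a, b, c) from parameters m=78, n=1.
(6083, 156, 6085)

Euclid's formula: a = m² - n², b = 2mn, c = m² + n²
m = 78, n = 1
a = 78² - 1² = 6084 - 1 = 6083
b = 2 × 78 × 1 = 156
c = 78² + 1² = 6084 + 1 = 6085
Verification: 6083² + 156² = 37002889 + 24336 = 37027225 = 6085² ✓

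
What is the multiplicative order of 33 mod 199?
99

199 is prime, so ord(33) divides φ(199) = 198.
Divisors of 198: 1, 2, 3, 6, 9, 11, 18, 22, 33, 66, 99, 198.
Repeated squaring: 33^1 ≡ 33, 33^2 ≡ 94, 33^4 ≡ 80, 33^8 ≡ 32, 33^16 ≡ 29, 33^32 ≡ 45, 33^64 ≡ 35, 33^128 ≡ 31 (mod 199).
Test 33^d mod 199 for each divisor d in increasing order:
33^1 ≡ 33
33^2 ≡ 94
33^3 = 33^2·33^1 ≡ 117
33^6 = 33^4·33^2 ≡ 157
33^9 = 33^8·33^1 ≡ 61
33^11 = 33^8·33^2·33^1 ≡ 162
33^18 = 33^16·33^2 ≡ 139
33^22 = 33^16·33^4·33^2 ≡ 175
33^33 = 33^32·33^1 ≡ 92
33^66 = 33^64·33^2 ≡ 106
33^99 = 33^64·33^32·33^2·33^1 ≡ 1  ← first divisor giving 1
The order is 99.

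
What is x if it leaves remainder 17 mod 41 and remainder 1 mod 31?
714

Using Chinese Remainder Theorem:
M = 41 × 31 = 1271
M1 = 31, M2 = 41
y1 = 31^(-1) mod 41 = 4
y2 = 41^(-1) mod 31 = 28
x = (17×31×4 + 1×41×28) mod 1271 = 714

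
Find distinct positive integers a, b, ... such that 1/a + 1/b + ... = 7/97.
1/14 + 1/1358

Greedy algorithm:
7/97: ceiling(97/7) = 14, use 1/14
1/1358: ceiling(1358/1) = 1358, use 1/1358
Result: 7/97 = 1/14 + 1/1358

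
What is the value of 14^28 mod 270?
256

Repeated squaring. Binary of 28 = 11100.
14^1 ≡ 14 (mod 270); 14^2 ≡ 196 (mod 270); 14^4 ≡ 76 (mod 270); 14^8 ≡ 106 (mod 270); 14^16 ≡ 166 (mod 270)
14^28 = 14^4 × 14^8 × 14^16 ≡ 256 (mod 270)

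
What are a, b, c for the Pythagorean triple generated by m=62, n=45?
(1819, 5580, 5869)

Euclid's formula: a = m² - n², b = 2mn, c = m² + n²
m = 62, n = 45
a = 62² - 45² = 3844 - 2025 = 1819
b = 2 × 62 × 45 = 5580
c = 62² + 45² = 3844 + 2025 = 5869
Verification: 1819² + 5580² = 3308761 + 31136400 = 34445161 = 5869² ✓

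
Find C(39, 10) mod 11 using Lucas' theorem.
0

Using Lucas' theorem:
Write n=39 and k=10 in base 11:
n in base 11: [3, 6]
k in base 11: [0, 10]
C(39,10) mod 11 = ∏ C(n_i, k_i) mod 11
Digit binomials (mod 11): C(3,0) = 1; C(6,10) = 0 (k_i > n_i)
Product: 1 × 0 = 0 ≡ 0 (mod 11)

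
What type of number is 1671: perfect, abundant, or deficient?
deficient

Proper divisors of 1671: sum = 1 + 3 + 557 = 561
Since 561 < 1671, 1671 is deficient.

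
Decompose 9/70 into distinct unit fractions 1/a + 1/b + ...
1/8 + 1/280

Greedy algorithm:
9/70: ceiling(70/9) = 8, use 1/8
1/280: ceiling(280/1) = 280, use 1/280
Result: 9/70 = 1/8 + 1/280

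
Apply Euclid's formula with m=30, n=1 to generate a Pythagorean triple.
(899, 60, 901)

Euclid's formula: a = m² - n², b = 2mn, c = m² + n²
m = 30, n = 1
a = 30² - 1² = 900 - 1 = 899
b = 2 × 30 × 1 = 60
c = 30² + 1² = 900 + 1 = 901
Verification: 899² + 60² = 808201 + 3600 = 811801 = 901² ✓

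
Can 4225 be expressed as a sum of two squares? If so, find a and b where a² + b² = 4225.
0² + 65² (a=0, b=65)

Factorization: 4225 = 5^2 × 13^2
By Fermat: n is sum of two squares iff every prime p ≡ 3 (mod 4) appears to even power.
All primes ≡ 3 (mod 4) appear to even power.
Search a = 0, 1, 2, … for 4225 - a² a perfect square: first hit at a = 0: 4225 - 0 = 4225 = 65².
4225 = 0² + 65² = 0 + 4225 ✓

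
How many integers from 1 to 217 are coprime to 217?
180

217 = 7 × 31
φ(n) = n × ∏(1 - 1/p) for each prime p dividing n
φ(217) = 217 × (1 - 1/7) × (1 - 1/31) = 180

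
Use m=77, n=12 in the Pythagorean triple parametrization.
(5785, 1848, 6073)

Euclid's formula: a = m² - n², b = 2mn, c = m² + n²
m = 77, n = 12
a = 77² - 12² = 5929 - 144 = 5785
b = 2 × 77 × 12 = 1848
c = 77² + 12² = 5929 + 144 = 6073
Verification: 5785² + 1848² = 33466225 + 3415104 = 36881329 = 6073² ✓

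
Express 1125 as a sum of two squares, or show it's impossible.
6² + 33² (a=6, b=33)

Factorization: 1125 = 3^2 × 5^3
By Fermat: n is sum of two squares iff every prime p ≡ 3 (mod 4) appears to even power.
All primes ≡ 3 (mod 4) appear to even power.
Search a = 0, 1, 2, … for 1125 - a² a perfect square: first hit at a = 6: 1125 - 36 = 1089 = 33².
1125 = 6² + 33² = 36 + 1089 ✓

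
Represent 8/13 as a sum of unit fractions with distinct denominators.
1/2 + 1/9 + 1/234

Greedy algorithm:
8/13: ceiling(13/8) = 2, use 1/2
3/26: ceiling(26/3) = 9, use 1/9
1/234: ceiling(234/1) = 234, use 1/234
Result: 8/13 = 1/2 + 1/9 + 1/234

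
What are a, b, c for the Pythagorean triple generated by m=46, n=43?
(267, 3956, 3965)

Euclid's formula: a = m² - n², b = 2mn, c = m² + n²
m = 46, n = 43
a = 46² - 43² = 2116 - 1849 = 267
b = 2 × 46 × 43 = 3956
c = 46² + 43² = 2116 + 1849 = 3965
Verification: 267² + 3956² = 71289 + 15649936 = 15721225 = 3965² ✓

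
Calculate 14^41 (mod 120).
104

Repeated squaring. Binary of 41 = 101001.
14^1 ≡ 14 (mod 120); 14^2 ≡ 76 (mod 120); 14^4 ≡ 16 (mod 120); 14^8 ≡ 16 (mod 120); 14^16 ≡ 16 (mod 120); 14^32 ≡ 16 (mod 120)
14^41 = 14^1 × 14^8 × 14^32 ≡ 104 (mod 120)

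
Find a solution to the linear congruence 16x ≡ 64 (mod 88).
x ≡ 4 (mod 11)

gcd(16, 88) = 8, which divides 64, so solutions exist.
Divide through by 8: 2x ≡ 8 (mod 11).
Find 2^(-1) mod 11 by the extended Euclidean algorithm:
11 = 5 × 2 + 1  ⟹  1 = (1)·11 + (-5)·2
So (-5)·2 ≡ 1 (mod 11), i.e. 2^(-1) ≡ -5 ≡ 6 (mod 11).
x ≡ 6 × 8 = 48 ≡ 4 (mod 11).
Check: 16 × 4 = 64 ≡ 64 (mod 88).
x ≡ 4 (mod 11), giving 8 solutions mod 88.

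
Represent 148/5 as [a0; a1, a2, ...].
[29; 1, 1, 2]

Euclidean algorithm steps:
148 = 29 × 5 + 3
5 = 1 × 3 + 2
3 = 1 × 2 + 1
2 = 2 × 1 + 0
Continued fraction: [29; 1, 1, 2]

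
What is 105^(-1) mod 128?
89

gcd(105, 128) = 1, so the inverse exists.
Extended Euclidean algorithm on (128, 105):
128 = 1 × 105 + 23  ⟹  23 = (1)·128 + (-1)·105
105 = 4 × 23 + 13  ⟹  13 = (-4)·128 + (5)·105
23 = 1 × 13 + 10  ⟹  10 = (5)·128 + (-6)·105
13 = 1 × 10 + 3  ⟹  3 = (-9)·128 + (11)·105
10 = 3 × 3 + 1  ⟹  1 = (32)·128 + (-39)·105
So (-39)·105 ≡ 1 (mod 128), i.e. 105^(-1) ≡ -39 ≡ 89 (mod 128).
Check: 105 × 89 = 9345 ≡ 1 (mod 128)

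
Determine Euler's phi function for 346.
172

346 = 2 × 173
φ(n) = n × ∏(1 - 1/p) for each prime p dividing n
φ(346) = 346 × (1 - 1/2) × (1 - 1/173) = 172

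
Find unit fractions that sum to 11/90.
1/9 + 1/90

Greedy algorithm:
11/90: ceiling(90/11) = 9, use 1/9
1/90: ceiling(90/1) = 90, use 1/90
Result: 11/90 = 1/9 + 1/90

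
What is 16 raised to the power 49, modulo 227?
129

Repeated squaring. Binary of 49 = 110001.
16^1 ≡ 16 (mod 227); 16^2 ≡ 29 (mod 227); 16^4 ≡ 160 (mod 227); 16^8 ≡ 176 (mod 227); 16^16 ≡ 104 (mod 227); 16^32 ≡ 147 (mod 227)
16^49 = 16^1 × 16^16 × 16^32 ≡ 129 (mod 227)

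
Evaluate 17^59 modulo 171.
44

Repeated squaring. Binary of 59 = 111011.
17^1 ≡ 17 (mod 171); 17^2 ≡ 118 (mod 171); 17^4 ≡ 73 (mod 171); 17^8 ≡ 28 (mod 171); 17^16 ≡ 100 (mod 171); 17^32 ≡ 82 (mod 171)
17^59 = 17^1 × 17^2 × 17^8 × 17^16 × 17^32 ≡ 44 (mod 171)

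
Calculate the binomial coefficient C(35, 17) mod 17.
2

Using Lucas' theorem:
Write n=35 and k=17 in base 17:
n in base 17: [2, 1]
k in base 17: [1, 0]
C(35,17) mod 17 = ∏ C(n_i, k_i) mod 17
Digit binomials (mod 17): C(2,1) = 2; C(1,0) = 1
Product: 2 × 1 = 2 ≡ 2 (mod 17)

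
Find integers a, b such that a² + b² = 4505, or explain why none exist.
4² + 67² (a=4, b=67)

Factorization: 4505 = 5 × 17 × 53
By Fermat: n is sum of two squares iff every prime p ≡ 3 (mod 4) appears to even power.
All primes ≡ 3 (mod 4) appear to even power.
Search a = 0, 1, 2, … for 4505 - a² a perfect square: first hit at a = 4: 4505 - 16 = 4489 = 67².
4505 = 4² + 67² = 16 + 4489 ✓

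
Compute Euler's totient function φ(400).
160

400 = 2^4 × 5^2
φ(n) = n × ∏(1 - 1/p) for each prime p dividing n
φ(400) = 400 × (1 - 1/2) × (1 - 1/5) = 160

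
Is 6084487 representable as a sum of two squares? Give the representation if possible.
Not possible

Factorization: 6084487 = 17 × 71^3
By Fermat: n is sum of two squares iff every prime p ≡ 3 (mod 4) appears to even power.
Prime(s) ≡ 3 (mod 4) with odd exponent: [(71, 3)]
Therefore 6084487 cannot be expressed as a² + b².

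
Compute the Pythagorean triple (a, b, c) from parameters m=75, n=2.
(5621, 300, 5629)

Euclid's formula: a = m² - n², b = 2mn, c = m² + n²
m = 75, n = 2
a = 75² - 2² = 5625 - 4 = 5621
b = 2 × 75 × 2 = 300
c = 75² + 2² = 5625 + 4 = 5629
Verification: 5621² + 300² = 31595641 + 90000 = 31685641 = 5629² ✓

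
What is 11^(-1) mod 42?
23

gcd(11, 42) = 1, so the inverse exists.
Extended Euclidean algorithm on (42, 11):
42 = 3 × 11 + 9  ⟹  9 = (1)·42 + (-3)·11
11 = 1 × 9 + 2  ⟹  2 = (-1)·42 + (4)·11
9 = 4 × 2 + 1  ⟹  1 = (5)·42 + (-19)·11
So (-19)·11 ≡ 1 (mod 42), i.e. 11^(-1) ≡ -19 ≡ 23 (mod 42).
Check: 11 × 23 = 253 ≡ 1 (mod 42)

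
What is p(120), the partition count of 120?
1844349560

p(n) counts ways to write n as a sum of positive integers (order ignored).
Euler's pentagonal recurrence: p(k) = p(k-1) + p(k-2) - p(k-5) - p(k-7) + p(k-12) + p(k-15) - ... (offsets j(3j∓1)/2, signs ++--, p(0)=1, p(<0)=0).
DP table for k = 0..119: p(0)=1, p(1)=1, p(2)=2, p(3)=3, p(4)=5, p(5)=7, p(6)=11, p(7)=15, p(8)=22, p(9)=30, p(10)=42, p(11)=56, p(12)=77, p(13)=101, p(14)=135, p(15)=176, p(16)=231, p(17)=297, p(18)=385, p(19)=490, p(20)=627, p(21)=792, p(22)=1002, p(23)=1255, p(24)=1575, p(25)=1958, p(26)=2436, p(27)=3010, p(28)=3718, p(29)=4565, p(30)=5604, p(31)=6842, p(32)=8349, p(33)=10143, p(34)=12310, p(35)=14883, p(36)=17977, p(37)=21637, p(38)=26015, p(39)=31185, p(40)=37338, p(41)=44583, p(42)=53174, p(43)=63261, p(44)=75175, p(45)=89134, p(46)=105558, p(47)=124754, p(48)=147273, p(49)=173525, p(50)=204226, p(51)=239943, p(52)=281589, p(53)=329931, p(54)=386155, p(55)=451276, p(56)=526823, p(57)=614154, p(58)=715220, p(59)=831820, p(60)=966467, p(61)=1121505, p(62)=1300156, p(63)=1505499, p(64)=1741630, p(65)=2012558, p(66)=2323520, p(67)=2679689, p(68)=3087735, p(69)=3554345, p(70)=4087968, p(71)=4697205, p(72)=5392783, p(73)=6185689, p(74)=7089500, p(75)=8118264, p(76)=9289091, p(77)=10619863, p(78)=12132164, p(79)=13848650, p(80)=15796476, p(81)=18004327, p(82)=20506255, p(83)=23338469, p(84)=26543660, p(85)=30167357, p(86)=34262962, p(87)=38887673, p(88)=44108109, p(89)=49995925, p(90)=56634173, p(91)=64112359, p(92)=72533807, p(93)=82010177, p(94)=92669720, p(95)=104651419, p(96)=118114304, p(97)=133230930, p(98)=150198136, p(99)=169229875, p(100)=190569292, p(101)=214481126, p(102)=241265379, p(103)=271248950, p(104)=304801365, p(105)=342325709, p(106)=384276336, p(107)=431149389, p(108)=483502844, p(109)=541946240, p(110)=607163746, p(111)=679903203, p(112)=761002156, p(113)=851376628, p(114)=952050665, p(115)=1064144451, p(116)=1188908248, p(117)=1327710076, p(118)=1482074143, p(119)=1653668665.
Final step: p(120) = p(119) + p(118) - p(115) - p(113) + p(108) + p(105) - p(98) - p(94) + p(85) + p(80) - p(69) - p(63) + p(50) + p(43) - p(28) - p(20) + p(3)
= 1653668665 + 1482074143 - 1064144451 - 851376628 + 483502844 + 342325709 - 150198136 - 92669720 + 30167357 + 15796476 - 3554345 - 1505499 + 204226 + 63261 - 3718 - 627 + 3
= 1844349560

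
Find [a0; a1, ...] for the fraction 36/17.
[2; 8, 2]

Euclidean algorithm steps:
36 = 2 × 17 + 2
17 = 8 × 2 + 1
2 = 2 × 1 + 0
Continued fraction: [2; 8, 2]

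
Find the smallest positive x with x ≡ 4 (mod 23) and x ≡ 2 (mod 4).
50

Using Chinese Remainder Theorem:
M = 23 × 4 = 92
M1 = 4, M2 = 23
y1 = 4^(-1) mod 23 = 6
y2 = 23^(-1) mod 4 = 3
x = (4×4×6 + 2×23×3) mod 92 = 50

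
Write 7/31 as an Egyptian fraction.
1/5 + 1/39 + 1/6045

Greedy algorithm:
7/31: ceiling(31/7) = 5, use 1/5
4/155: ceiling(155/4) = 39, use 1/39
1/6045: ceiling(6045/1) = 6045, use 1/6045
Result: 7/31 = 1/5 + 1/39 + 1/6045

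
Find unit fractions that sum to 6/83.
1/14 + 1/1162

Greedy algorithm:
6/83: ceiling(83/6) = 14, use 1/14
1/1162: ceiling(1162/1) = 1162, use 1/1162
Result: 6/83 = 1/14 + 1/1162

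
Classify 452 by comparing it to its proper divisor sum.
deficient

Proper divisors of 452: sum = 1 + 2 + 4 + 113 + 226 = 346
Since 346 < 452, 452 is deficient.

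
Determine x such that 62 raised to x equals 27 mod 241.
186

Baby-step giant-step with step n = ⌈√241⌉ = 16.
Baby steps 62^j mod 241 (j:value) for j=0..15: 0:1, 1:62, 2:229, 3:220, 4:144, 5:11, 6:200, 7:109, 8:10, 9:138, 10:121, 11:31, 12:235, 13:110, 14:72, 15:126.
Giant-step multiplier: 62^(-16) ≡ 62^(240-16) = 62^224 ≡ 94 (mod 241).
Giant steps γ_i = 27·94^i mod 241: γ_0=27, γ_1=128, γ_2=223, γ_3=236, γ_4=12, γ_5=164, γ_6=233, γ_7=212, γ_8=166, γ_9=180, γ_10=50, γ_11=121 (in table at j=10).
x = i·n + j = 11·16 + 10 = 186.
Check: 62^186 ≡ 27 (mod 241).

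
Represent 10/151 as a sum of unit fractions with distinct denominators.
1/16 + 1/269 + 1/129981 + 1/84475171824

Greedy algorithm:
10/151: ceiling(151/10) = 16, use 1/16
9/2416: ceiling(2416/9) = 269, use 1/269
5/649904: ceiling(649904/5) = 129981, use 1/129981
1/84475171824: ceiling(84475171824/1) = 84475171824, use 1/84475171824
Result: 10/151 = 1/16 + 1/269 + 1/129981 + 1/84475171824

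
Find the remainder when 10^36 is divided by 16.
0

Repeated squaring. Binary of 36 = 100100.
10^1 ≡ 10 (mod 16); 10^2 ≡ 4 (mod 16); 10^4 ≡ 0 (mod 16); 10^8 ≡ 0 (mod 16); 10^16 ≡ 0 (mod 16); 10^32 ≡ 0 (mod 16)
10^36 = 10^4 × 10^32 ≡ 0 (mod 16)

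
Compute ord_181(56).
10

181 is prime, so ord(56) divides φ(181) = 180.
Divisors of 180: 1, 2, 3, 4, 5, 6, 9, 10, 12, 15, 18, 20, 30, 36, 45, 60, 90, 180.
Repeated squaring: 56^1 ≡ 56, 56^2 ≡ 59, 56^4 ≡ 42, 56^8 ≡ 135, 56^16 ≡ 125, 56^32 ≡ 59, 56^64 ≡ 42, 56^128 ≡ 135 (mod 181).
Test 56^d mod 181 for each divisor d in increasing order:
56^1 ≡ 56
56^2 ≡ 59
56^3 = 56^2·56^1 ≡ 46
56^4 ≡ 42
56^5 = 56^4·56^1 ≡ 180
56^6 = 56^4·56^2 ≡ 125
56^9 = 56^8·56^1 ≡ 139
56^10 = 56^8·56^2 ≡ 1  ← first divisor giving 1
The order is 10.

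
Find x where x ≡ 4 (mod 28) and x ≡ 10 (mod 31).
816

Using Chinese Remainder Theorem:
M = 28 × 31 = 868
M1 = 31, M2 = 28
y1 = 31^(-1) mod 28 = 19
y2 = 28^(-1) mod 31 = 10
x = (4×31×19 + 10×28×10) mod 868 = 816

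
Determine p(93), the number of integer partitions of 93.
82010177

p(n) counts ways to write n as a sum of positive integers (order ignored).
Euler's pentagonal recurrence: p(k) = p(k-1) + p(k-2) - p(k-5) - p(k-7) + p(k-12) + p(k-15) - ... (offsets j(3j∓1)/2, signs ++--, p(0)=1, p(<0)=0).
DP table for k = 0..92: p(0)=1, p(1)=1, p(2)=2, p(3)=3, p(4)=5, p(5)=7, p(6)=11, p(7)=15, p(8)=22, p(9)=30, p(10)=42, p(11)=56, p(12)=77, p(13)=101, p(14)=135, p(15)=176, p(16)=231, p(17)=297, p(18)=385, p(19)=490, p(20)=627, p(21)=792, p(22)=1002, p(23)=1255, p(24)=1575, p(25)=1958, p(26)=2436, p(27)=3010, p(28)=3718, p(29)=4565, p(30)=5604, p(31)=6842, p(32)=8349, p(33)=10143, p(34)=12310, p(35)=14883, p(36)=17977, p(37)=21637, p(38)=26015, p(39)=31185, p(40)=37338, p(41)=44583, p(42)=53174, p(43)=63261, p(44)=75175, p(45)=89134, p(46)=105558, p(47)=124754, p(48)=147273, p(49)=173525, p(50)=204226, p(51)=239943, p(52)=281589, p(53)=329931, p(54)=386155, p(55)=451276, p(56)=526823, p(57)=614154, p(58)=715220, p(59)=831820, p(60)=966467, p(61)=1121505, p(62)=1300156, p(63)=1505499, p(64)=1741630, p(65)=2012558, p(66)=2323520, p(67)=2679689, p(68)=3087735, p(69)=3554345, p(70)=4087968, p(71)=4697205, p(72)=5392783, p(73)=6185689, p(74)=7089500, p(75)=8118264, p(76)=9289091, p(77)=10619863, p(78)=12132164, p(79)=13848650, p(80)=15796476, p(81)=18004327, p(82)=20506255, p(83)=23338469, p(84)=26543660, p(85)=30167357, p(86)=34262962, p(87)=38887673, p(88)=44108109, p(89)=49995925, p(90)=56634173, p(91)=64112359, p(92)=72533807.
Final step: p(93) = p(92) + p(91) - p(88) - p(86) + p(81) + p(78) - p(71) - p(67) + p(58) + p(53) - p(42) - p(36) + p(23) + p(16) - p(1)
= 72533807 + 64112359 - 44108109 - 34262962 + 18004327 + 12132164 - 4697205 - 2679689 + 715220 + 329931 - 53174 - 17977 + 1255 + 231 - 1
= 82010177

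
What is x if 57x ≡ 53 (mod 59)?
x ≡ 3 (mod 59)

gcd(57, 59) = 1, which divides 53, so solutions exist.
Find 57^(-1) mod 59 by the extended Euclidean algorithm:
59 = 1 × 57 + 2  ⟹  2 = (1)·59 + (-1)·57
57 = 28 × 2 + 1  ⟹  1 = (-28)·59 + (29)·57
So (29)·57 ≡ 1 (mod 59), i.e. 57^(-1) ≡ 29 (mod 59).
x ≡ 29 × 53 = 1537 ≡ 3 (mod 59).
Check: 57 × 3 = 171 ≡ 53 (mod 59).
Unique solution: x ≡ 3 (mod 59)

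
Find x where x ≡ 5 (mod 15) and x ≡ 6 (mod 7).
20

Using Chinese Remainder Theorem:
M = 15 × 7 = 105
M1 = 7, M2 = 15
y1 = 7^(-1) mod 15 = 13
y2 = 15^(-1) mod 7 = 1
x = (5×7×13 + 6×15×1) mod 105 = 20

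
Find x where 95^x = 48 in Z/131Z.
86

Baby-step giant-step with step n = ⌈√131⌉ = 12.
Baby steps 95^j mod 131 (j:value) for j=0..11: 0:1, 1:95, 2:117, 3:111, 4:65, 5:18, 6:7, 7:10, 8:33, 9:122, 10:62, 11:126.
Giant-step multiplier: 95^(-12) ≡ 95^(130-12) = 95^118 ≡ 123 (mod 131).
Giant steps γ_i = 48·123^i mod 131: γ_0=48, γ_1=9, γ_2=59, γ_3=52, γ_4=108, γ_5=53, γ_6=100, γ_7=117 (in table at j=2).
x = i·n + j = 7·12 + 2 = 86.
Check: 95^86 ≡ 48 (mod 131).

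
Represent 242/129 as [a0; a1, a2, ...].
[1; 1, 7, 16]

Euclidean algorithm steps:
242 = 1 × 129 + 113
129 = 1 × 113 + 16
113 = 7 × 16 + 1
16 = 16 × 1 + 0
Continued fraction: [1; 1, 7, 16]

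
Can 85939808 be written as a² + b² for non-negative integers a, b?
Not possible

Factorization: 85939808 = 2^5 × 139^3
By Fermat: n is sum of two squares iff every prime p ≡ 3 (mod 4) appears to even power.
Prime(s) ≡ 3 (mod 4) with odd exponent: [(139, 3)]
Therefore 85939808 cannot be expressed as a² + b².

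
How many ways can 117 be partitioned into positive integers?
1327710076

p(n) counts ways to write n as a sum of positive integers (order ignored).
Euler's pentagonal recurrence: p(k) = p(k-1) + p(k-2) - p(k-5) - p(k-7) + p(k-12) + p(k-15) - ... (offsets j(3j∓1)/2, signs ++--, p(0)=1, p(<0)=0).
DP table for k = 0..116: p(0)=1, p(1)=1, p(2)=2, p(3)=3, p(4)=5, p(5)=7, p(6)=11, p(7)=15, p(8)=22, p(9)=30, p(10)=42, p(11)=56, p(12)=77, p(13)=101, p(14)=135, p(15)=176, p(16)=231, p(17)=297, p(18)=385, p(19)=490, p(20)=627, p(21)=792, p(22)=1002, p(23)=1255, p(24)=1575, p(25)=1958, p(26)=2436, p(27)=3010, p(28)=3718, p(29)=4565, p(30)=5604, p(31)=6842, p(32)=8349, p(33)=10143, p(34)=12310, p(35)=14883, p(36)=17977, p(37)=21637, p(38)=26015, p(39)=31185, p(40)=37338, p(41)=44583, p(42)=53174, p(43)=63261, p(44)=75175, p(45)=89134, p(46)=105558, p(47)=124754, p(48)=147273, p(49)=173525, p(50)=204226, p(51)=239943, p(52)=281589, p(53)=329931, p(54)=386155, p(55)=451276, p(56)=526823, p(57)=614154, p(58)=715220, p(59)=831820, p(60)=966467, p(61)=1121505, p(62)=1300156, p(63)=1505499, p(64)=1741630, p(65)=2012558, p(66)=2323520, p(67)=2679689, p(68)=3087735, p(69)=3554345, p(70)=4087968, p(71)=4697205, p(72)=5392783, p(73)=6185689, p(74)=7089500, p(75)=8118264, p(76)=9289091, p(77)=10619863, p(78)=12132164, p(79)=13848650, p(80)=15796476, p(81)=18004327, p(82)=20506255, p(83)=23338469, p(84)=26543660, p(85)=30167357, p(86)=34262962, p(87)=38887673, p(88)=44108109, p(89)=49995925, p(90)=56634173, p(91)=64112359, p(92)=72533807, p(93)=82010177, p(94)=92669720, p(95)=104651419, p(96)=118114304, p(97)=133230930, p(98)=150198136, p(99)=169229875, p(100)=190569292, p(101)=214481126, p(102)=241265379, p(103)=271248950, p(104)=304801365, p(105)=342325709, p(106)=384276336, p(107)=431149389, p(108)=483502844, p(109)=541946240, p(110)=607163746, p(111)=679903203, p(112)=761002156, p(113)=851376628, p(114)=952050665, p(115)=1064144451, p(116)=1188908248.
Final step: p(117) = p(116) + p(115) - p(112) - p(110) + p(105) + p(102) - p(95) - p(91) + p(82) + p(77) - p(66) - p(60) + p(47) + p(40) - p(25) - p(17) + p(0)
= 1188908248 + 1064144451 - 761002156 - 607163746 + 342325709 + 241265379 - 104651419 - 64112359 + 20506255 + 10619863 - 2323520 - 966467 + 124754 + 37338 - 1958 - 297 + 1
= 1327710076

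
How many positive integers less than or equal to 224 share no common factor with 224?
96

224 = 2^5 × 7
φ(n) = n × ∏(1 - 1/p) for each prime p dividing n
φ(224) = 224 × (1 - 1/2) × (1 - 1/7) = 96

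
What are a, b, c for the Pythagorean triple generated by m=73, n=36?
(4033, 5256, 6625)

Euclid's formula: a = m² - n², b = 2mn, c = m² + n²
m = 73, n = 36
a = 73² - 36² = 5329 - 1296 = 4033
b = 2 × 73 × 36 = 5256
c = 73² + 36² = 5329 + 1296 = 6625
Verification: 4033² + 5256² = 16265089 + 27625536 = 43890625 = 6625² ✓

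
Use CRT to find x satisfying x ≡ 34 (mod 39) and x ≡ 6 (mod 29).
151

Using Chinese Remainder Theorem:
M = 39 × 29 = 1131
M1 = 29, M2 = 39
y1 = 29^(-1) mod 39 = 35
y2 = 39^(-1) mod 29 = 3
x = (34×29×35 + 6×39×3) mod 1131 = 151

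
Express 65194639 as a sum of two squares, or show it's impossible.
Not possible

Factorization: 65194639 = 29 × 131^3
By Fermat: n is sum of two squares iff every prime p ≡ 3 (mod 4) appears to even power.
Prime(s) ≡ 3 (mod 4) with odd exponent: [(131, 3)]
Therefore 65194639 cannot be expressed as a² + b².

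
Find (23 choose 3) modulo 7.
0

Using Lucas' theorem:
Write n=23 and k=3 in base 7:
n in base 7: [3, 2]
k in base 7: [0, 3]
C(23,3) mod 7 = ∏ C(n_i, k_i) mod 7
Digit binomials (mod 7): C(3,0) = 1; C(2,3) = 0 (k_i > n_i)
Product: 1 × 0 = 0 ≡ 0 (mod 7)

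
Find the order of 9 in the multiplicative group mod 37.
9

37 is prime, so ord(9) divides φ(37) = 36.
Divisors of 36: 1, 2, 3, 4, 6, 9, 12, 18, 36.
Repeated squaring: 9^1 ≡ 9, 9^2 ≡ 7, 9^4 ≡ 12, 9^8 ≡ 33, 9^16 ≡ 16, 9^32 ≡ 34 (mod 37).
Test 9^d mod 37 for each divisor d in increasing order:
9^1 ≡ 9
9^2 ≡ 7
9^3 = 9^2·9^1 ≡ 26
9^4 ≡ 12
9^6 = 9^4·9^2 ≡ 10
9^9 = 9^8·9^1 ≡ 1  ← first divisor giving 1
The order is 9.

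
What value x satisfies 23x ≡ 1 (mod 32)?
7

gcd(23, 32) = 1, so the inverse exists.
Extended Euclidean algorithm on (32, 23):
32 = 1 × 23 + 9  ⟹  9 = (1)·32 + (-1)·23
23 = 2 × 9 + 5  ⟹  5 = (-2)·32 + (3)·23
9 = 1 × 5 + 4  ⟹  4 = (3)·32 + (-4)·23
5 = 1 × 4 + 1  ⟹  1 = (-5)·32 + (7)·23
So (7)·23 ≡ 1 (mod 32), i.e. 23^(-1) ≡ 7 (mod 32).
Check: 23 × 7 = 161 ≡ 1 (mod 32)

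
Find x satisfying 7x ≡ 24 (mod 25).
x ≡ 7 (mod 25)

gcd(7, 25) = 1, which divides 24, so solutions exist.
Find 7^(-1) mod 25 by the extended Euclidean algorithm:
25 = 3 × 7 + 4  ⟹  4 = (1)·25 + (-3)·7
7 = 1 × 4 + 3  ⟹  3 = (-1)·25 + (4)·7
4 = 1 × 3 + 1  ⟹  1 = (2)·25 + (-7)·7
So (-7)·7 ≡ 1 (mod 25), i.e. 7^(-1) ≡ -7 ≡ 18 (mod 25).
x ≡ 18 × 24 = 432 ≡ 7 (mod 25).
Check: 7 × 7 = 49 ≡ 24 (mod 25).
Unique solution: x ≡ 7 (mod 25)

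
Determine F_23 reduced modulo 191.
7

Matrix identity: Q^n = [[F_(n+1), F_n], [F_n, F_(n-1)]] with Q = [[1,1],[1,0]].
n = 23 = 10111₂. Square-and-multiply, entries mod 191:
Q^1 = [[1,1],[1,0]]
Q^2 = (Q^1)² = [[2,1],[1,1]]
Q^5 = (Q^2)²·Q = [[8,5],[5,3]]
Q^11 = (Q^5)²·Q = [[144,89],[89,55]]
Q^23 = (Q^11)²·Q = [[146,7],[7,139]]
F_23 mod 191 = Q^23[0][1] = 7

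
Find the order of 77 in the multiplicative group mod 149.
148

149 is prime, so ord(77) divides φ(149) = 148.
Divisors of 148: 1, 2, 4, 37, 74, 148.
Repeated squaring: 77^1 ≡ 77, 77^2 ≡ 118, 77^4 ≡ 67, 77^8 ≡ 19, 77^16 ≡ 63, 77^32 ≡ 95, 77^64 ≡ 85, 77^128 ≡ 73 (mod 149).
Test 77^d mod 149 for each divisor d in increasing order:
77^1 ≡ 77
77^2 ≡ 118
77^4 ≡ 67
77^37 = 77^32·77^4·77^1 ≡ 44
77^74 = 77^64·77^8·77^2 ≡ 148
77^148 = 77^128·77^16·77^4 ≡ 1  ← first divisor giving 1
The order is 148.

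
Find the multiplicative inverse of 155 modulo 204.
179

gcd(155, 204) = 1, so the inverse exists.
Extended Euclidean algorithm on (204, 155):
204 = 1 × 155 + 49  ⟹  49 = (1)·204 + (-1)·155
155 = 3 × 49 + 8  ⟹  8 = (-3)·204 + (4)·155
49 = 6 × 8 + 1  ⟹  1 = (19)·204 + (-25)·155
So (-25)·155 ≡ 1 (mod 204), i.e. 155^(-1) ≡ -25 ≡ 179 (mod 204).
Check: 155 × 179 = 27745 ≡ 1 (mod 204)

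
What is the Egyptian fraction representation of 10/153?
1/16 + 1/350 + 1/428400

Greedy algorithm:
10/153: ceiling(153/10) = 16, use 1/16
7/2448: ceiling(2448/7) = 350, use 1/350
1/428400: ceiling(428400/1) = 428400, use 1/428400
Result: 10/153 = 1/16 + 1/350 + 1/428400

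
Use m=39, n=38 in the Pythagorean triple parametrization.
(77, 2964, 2965)

Euclid's formula: a = m² - n², b = 2mn, c = m² + n²
m = 39, n = 38
a = 39² - 38² = 1521 - 1444 = 77
b = 2 × 39 × 38 = 2964
c = 39² + 38² = 1521 + 1444 = 2965
Verification: 77² + 2964² = 5929 + 8785296 = 8791225 = 2965² ✓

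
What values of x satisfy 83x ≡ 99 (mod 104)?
x ≡ 25 (mod 104)

gcd(83, 104) = 1, which divides 99, so solutions exist.
Find 83^(-1) mod 104 by the extended Euclidean algorithm:
104 = 1 × 83 + 21  ⟹  21 = (1)·104 + (-1)·83
83 = 3 × 21 + 20  ⟹  20 = (-3)·104 + (4)·83
21 = 1 × 20 + 1  ⟹  1 = (4)·104 + (-5)·83
So (-5)·83 ≡ 1 (mod 104), i.e. 83^(-1) ≡ -5 ≡ 99 (mod 104).
x ≡ 99 × 99 = 9801 ≡ 25 (mod 104).
Check: 83 × 25 = 2075 ≡ 99 (mod 104).
Unique solution: x ≡ 25 (mod 104)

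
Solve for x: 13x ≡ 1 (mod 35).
27

gcd(13, 35) = 1, so the inverse exists.
Extended Euclidean algorithm on (35, 13):
35 = 2 × 13 + 9  ⟹  9 = (1)·35 + (-2)·13
13 = 1 × 9 + 4  ⟹  4 = (-1)·35 + (3)·13
9 = 2 × 4 + 1  ⟹  1 = (3)·35 + (-8)·13
So (-8)·13 ≡ 1 (mod 35), i.e. 13^(-1) ≡ -8 ≡ 27 (mod 35).
Check: 13 × 27 = 351 ≡ 1 (mod 35)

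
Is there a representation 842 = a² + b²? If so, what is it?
1² + 29² (a=1, b=29)

Factorization: 842 = 2 × 421
By Fermat: n is sum of two squares iff every prime p ≡ 3 (mod 4) appears to even power.
All primes ≡ 3 (mod 4) appear to even power.
Search a = 0, 1, 2, … for 842 - a² a perfect square: first hit at a = 1: 842 - 1 = 841 = 29².
842 = 1² + 29² = 1 + 841 ✓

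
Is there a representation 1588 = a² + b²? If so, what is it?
12² + 38² (a=12, b=38)

Factorization: 1588 = 2^2 × 397
By Fermat: n is sum of two squares iff every prime p ≡ 3 (mod 4) appears to even power.
All primes ≡ 3 (mod 4) appear to even power.
Search a = 0, 1, 2, … for 1588 - a² a perfect square: first hit at a = 12: 1588 - 144 = 1444 = 38².
1588 = 12² + 38² = 144 + 1444 ✓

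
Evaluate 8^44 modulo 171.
64

Repeated squaring. Binary of 44 = 101100.
8^1 ≡ 8 (mod 171); 8^2 ≡ 64 (mod 171); 8^4 ≡ 163 (mod 171); 8^8 ≡ 64 (mod 171); 8^16 ≡ 163 (mod 171); 8^32 ≡ 64 (mod 171)
8^44 = 8^4 × 8^8 × 8^32 ≡ 64 (mod 171)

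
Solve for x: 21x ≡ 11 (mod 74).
x ≡ 71 (mod 74)

gcd(21, 74) = 1, which divides 11, so solutions exist.
Find 21^(-1) mod 74 by the extended Euclidean algorithm:
74 = 3 × 21 + 11  ⟹  11 = (1)·74 + (-3)·21
21 = 1 × 11 + 10  ⟹  10 = (-1)·74 + (4)·21
11 = 1 × 10 + 1  ⟹  1 = (2)·74 + (-7)·21
So (-7)·21 ≡ 1 (mod 74), i.e. 21^(-1) ≡ -7 ≡ 67 (mod 74).
x ≡ 67 × 11 = 737 ≡ 71 (mod 74).
Check: 21 × 71 = 1491 ≡ 11 (mod 74).
Unique solution: x ≡ 71 (mod 74)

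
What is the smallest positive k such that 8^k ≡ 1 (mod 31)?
5

31 is prime, so ord(8) divides φ(31) = 30.
Divisors of 30: 1, 2, 3, 5, 6, 10, 15, 30.
Repeated squaring: 8^1 ≡ 8, 8^2 ≡ 2, 8^4 ≡ 4, 8^8 ≡ 16, 8^16 ≡ 8 (mod 31).
Test 8^d mod 31 for each divisor d in increasing order:
8^1 ≡ 8
8^2 ≡ 2
8^3 = 8^2·8^1 ≡ 16
8^5 = 8^4·8^1 ≡ 1  ← first divisor giving 1
The order is 5.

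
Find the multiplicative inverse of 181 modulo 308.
97

gcd(181, 308) = 1, so the inverse exists.
Extended Euclidean algorithm on (308, 181):
308 = 1 × 181 + 127  ⟹  127 = (1)·308 + (-1)·181
181 = 1 × 127 + 54  ⟹  54 = (-1)·308 + (2)·181
127 = 2 × 54 + 19  ⟹  19 = (3)·308 + (-5)·181
54 = 2 × 19 + 16  ⟹  16 = (-7)·308 + (12)·181
19 = 1 × 16 + 3  ⟹  3 = (10)·308 + (-17)·181
16 = 5 × 3 + 1  ⟹  1 = (-57)·308 + (97)·181
So (97)·181 ≡ 1 (mod 308), i.e. 181^(-1) ≡ 97 (mod 308).
Check: 181 × 97 = 17557 ≡ 1 (mod 308)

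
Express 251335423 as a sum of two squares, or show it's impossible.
Not possible

Factorization: 251335423 = 73 × 151^3
By Fermat: n is sum of two squares iff every prime p ≡ 3 (mod 4) appears to even power.
Prime(s) ≡ 3 (mod 4) with odd exponent: [(151, 3)]
Therefore 251335423 cannot be expressed as a² + b².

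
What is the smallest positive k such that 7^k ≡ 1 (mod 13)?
12

13 is prime, so ord(7) divides φ(13) = 12.
Divisors of 12: 1, 2, 3, 4, 6, 12.
Repeated squaring: 7^1 ≡ 7, 7^2 ≡ 10, 7^4 ≡ 9, 7^8 ≡ 3 (mod 13).
Test 7^d mod 13 for each divisor d in increasing order:
7^1 ≡ 7
7^2 ≡ 10
7^3 = 7^2·7^1 ≡ 5
7^4 ≡ 9
7^6 = 7^4·7^2 ≡ 12
7^12 = 7^8·7^4 ≡ 1  ← first divisor giving 1
The order is 12.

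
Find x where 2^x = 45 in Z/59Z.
48

Baby-step giant-step with step n = ⌈√59⌉ = 8.
Baby steps 2^j mod 59 (j:value) for j=0..7: 0:1, 1:2, 2:4, 3:8, 4:16, 5:32, 6:5, 7:10.
Giant-step multiplier: 2^(-8) ≡ 2^(58-8) = 2^50 ≡ 3 (mod 59).
Giant steps γ_i = 45·3^i mod 59: γ_0=45, γ_1=17, γ_2=51, γ_3=35, γ_4=46, γ_5=20, γ_6=1 (in table at j=0).
x = i·n + j = 6·8 + 0 = 48.
Check: 2^48 ≡ 45 (mod 59).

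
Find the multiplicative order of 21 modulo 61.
12

61 is prime, so ord(21) divides φ(61) = 60.
Divisors of 60: 1, 2, 3, 4, 5, 6, 10, 12, 15, 20, 30, 60.
Repeated squaring: 21^1 ≡ 21, 21^2 ≡ 14, 21^4 ≡ 13, 21^8 ≡ 47, 21^16 ≡ 13, 21^32 ≡ 47 (mod 61).
Test 21^d mod 61 for each divisor d in increasing order:
21^1 ≡ 21
21^2 ≡ 14
21^3 = 21^2·21^1 ≡ 50
21^4 ≡ 13
21^5 = 21^4·21^1 ≡ 29
21^6 = 21^4·21^2 ≡ 60
21^10 = 21^8·21^2 ≡ 48
21^12 = 21^8·21^4 ≡ 1  ← first divisor giving 1
The order is 12.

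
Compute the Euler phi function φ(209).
180

209 = 11 × 19
φ(n) = n × ∏(1 - 1/p) for each prime p dividing n
φ(209) = 209 × (1 - 1/11) × (1 - 1/19) = 180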